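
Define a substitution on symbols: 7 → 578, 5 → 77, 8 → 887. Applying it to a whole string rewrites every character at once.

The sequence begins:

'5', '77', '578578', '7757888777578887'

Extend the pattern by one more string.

5785787757888788788757857857877578887887887578

Replace each of the 16 characters of 7757888777578887 in place — 578 578 77 578 887 887 887 578 578 578 77 578 887 887 887 578 — and concatenate.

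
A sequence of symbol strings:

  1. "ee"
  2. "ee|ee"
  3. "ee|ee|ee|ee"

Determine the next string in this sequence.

Every step duplicates the string with '|' between the halves.
So the next term is two copies of ee|ee|ee|ee with '|' between the halves.

ee|ee|ee|ee|ee|ee|ee|ee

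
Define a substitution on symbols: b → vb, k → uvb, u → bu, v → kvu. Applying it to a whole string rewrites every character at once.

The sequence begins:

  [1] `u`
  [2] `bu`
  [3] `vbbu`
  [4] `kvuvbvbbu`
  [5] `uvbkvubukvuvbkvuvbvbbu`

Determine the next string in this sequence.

Rewriting the 22 symbols of uvbkvubukvuvbkvuvbvbbu one by one yields bu kvu vb uvb kvu bu vb bu uvb kvu bu kvu vb uvb kvu bu kvu vb kvu vb vb bu; concatenated:

bukvuvbuvbkvubuvbbuuvbkvubukvuvbuvbkvubukvuvbkvuvbvbbu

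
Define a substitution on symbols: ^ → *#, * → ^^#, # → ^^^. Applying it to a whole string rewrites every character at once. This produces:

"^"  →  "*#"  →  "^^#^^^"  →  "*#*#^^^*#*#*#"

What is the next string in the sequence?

Rewriting the 13 symbols of *#*#^^^*#*#*# one by one yields ^^# ^^^ ^^# ^^^ *# *# *# ^^# ^^^ ^^# ^^^ ^^# ^^^; concatenated:

^^#^^^^^#^^^*#*#*#^^#^^^^^#^^^^^#^^^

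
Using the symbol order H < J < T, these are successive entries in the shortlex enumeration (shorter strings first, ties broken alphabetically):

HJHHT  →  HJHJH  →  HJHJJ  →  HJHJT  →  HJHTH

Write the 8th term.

Stepping forward 3 times from HJHTH: HJHTH → HJHTJ → HJHTT, then the target.

HJJHH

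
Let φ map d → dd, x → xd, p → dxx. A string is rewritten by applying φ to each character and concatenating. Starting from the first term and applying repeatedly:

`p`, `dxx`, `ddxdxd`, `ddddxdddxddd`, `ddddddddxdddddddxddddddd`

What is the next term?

Rewriting the 24 symbols of ddddddddxdddddddxddddddd one by one yields dd dd dd dd dd dd dd dd xd dd dd dd dd dd dd dd xd dd dd dd dd dd dd dd; concatenated:

ddddddddddddddddxdddddddddddddddxddddddddddddddd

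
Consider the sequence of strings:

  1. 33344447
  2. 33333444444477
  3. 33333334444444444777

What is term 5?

Each string has the form 3^{2n+1} 4^{3n+1} 7^{n} (n = 1, 2, …).
For term 5, n = 5, so the run lengths are 11, 16, 5.

33333333333444444444444444477777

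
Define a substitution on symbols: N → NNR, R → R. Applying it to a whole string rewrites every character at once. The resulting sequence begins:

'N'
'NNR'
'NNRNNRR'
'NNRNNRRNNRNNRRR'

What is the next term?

NNRNNRRNNRNNRRRNNRNNRRNNRNNRRRR

Replace each of the 15 characters of NNRNNRRNNRNNRRR in place — NNR NNR R NNR NNR R R NNR NNR R NNR NNR R R R — and concatenate.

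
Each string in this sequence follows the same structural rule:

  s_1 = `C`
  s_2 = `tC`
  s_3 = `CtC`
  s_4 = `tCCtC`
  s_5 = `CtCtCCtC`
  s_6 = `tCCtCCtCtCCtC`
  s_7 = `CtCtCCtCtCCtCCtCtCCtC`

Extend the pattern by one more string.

From term 3 onward, concatenate the second-to-last term with the last: C·tC = CtC, tC·CtC = tCCtC, …
Continuing: tCCtCCtCtCCtC · CtCtCCtCtCCtCCtCtCCtC gives term 8.

tCCtCCtCtCCtCCtCtCCtCtCCtCCtCtCCtC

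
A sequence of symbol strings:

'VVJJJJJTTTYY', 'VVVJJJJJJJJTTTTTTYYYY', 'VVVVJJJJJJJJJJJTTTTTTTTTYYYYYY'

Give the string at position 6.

VVVVVVVJJJJJJJJJJJJJJJJJJJJTTTTTTTTTTTTTTTTTTYYYYYYYYYYYY

Reading off run lengths: V runs 2, 3, 4; J runs 5, 8, 11; T runs 3, 6, 9; Y runs 2, 4, 6 — each is linear in n (n = 1, 2, …).
For term 6, n = 6, so the run lengths are 7, 20, 18, 12.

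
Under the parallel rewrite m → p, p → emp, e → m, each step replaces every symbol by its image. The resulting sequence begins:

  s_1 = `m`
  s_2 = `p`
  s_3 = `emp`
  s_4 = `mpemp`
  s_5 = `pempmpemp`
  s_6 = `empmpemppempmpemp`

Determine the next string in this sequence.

mpemppempmpempempmpemppempmpemp

φ(empmpemppempmpemp) expands symbol-by-symbol to m p emp p emp m p emp emp m p emp p emp m p emp; joining the 17 pieces gives the next term.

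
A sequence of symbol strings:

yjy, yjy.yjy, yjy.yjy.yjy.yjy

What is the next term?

yjy.yjy.yjy.yjy.yjy.yjy.yjy.yjy

Every step duplicates the string with '.' between the halves.
One more doubling of yjy.yjy.yjy.yjy gives the answer.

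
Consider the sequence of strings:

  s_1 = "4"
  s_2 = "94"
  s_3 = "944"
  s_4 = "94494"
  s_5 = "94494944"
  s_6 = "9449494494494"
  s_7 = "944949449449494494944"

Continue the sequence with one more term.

9449494494494944949449449494494494

This is a Fibonacci-style word recurrence s(k) = s(k−1)·s(k−2): e.g. 94·4 = 944.
So term 8 is 944949449449494494944·9449494494494.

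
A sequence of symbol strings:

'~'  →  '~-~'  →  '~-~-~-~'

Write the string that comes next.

~-~-~-~-~-~-~-~

s(k+1) = s(k)·-·s(k) — each term doubles the last with '-' between the halves.
One more doubling of ~-~-~-~ gives the answer.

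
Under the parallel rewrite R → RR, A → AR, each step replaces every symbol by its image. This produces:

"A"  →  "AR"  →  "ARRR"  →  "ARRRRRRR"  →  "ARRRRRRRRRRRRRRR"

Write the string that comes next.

ARRRRRRRRRRRRRRRRRRRRRRRRRRRRRRR

Replace each of the 16 characters of ARRRRRRRRRRRRRRR in place — AR RR RR RR RR RR RR RR RR RR RR RR RR RR RR RR — and concatenate.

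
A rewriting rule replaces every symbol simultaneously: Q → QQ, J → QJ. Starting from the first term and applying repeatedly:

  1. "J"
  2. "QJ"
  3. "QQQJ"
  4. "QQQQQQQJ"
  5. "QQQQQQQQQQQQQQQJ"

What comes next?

QQQQQQQQQQQQQQQQQQQQQQQQQQQQQQQJ

Applying the rule to each of the 16 symbols of QQQQQQQQQQQQQQQJ gives the pieces QQ QQ QQ QQ QQ QQ QQ QQ QQ QQ QQ QQ QQ QQ QQ QJ, which concatenate to the answer.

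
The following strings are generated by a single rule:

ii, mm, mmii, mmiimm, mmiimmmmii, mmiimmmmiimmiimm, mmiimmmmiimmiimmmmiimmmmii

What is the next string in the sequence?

From term 3 onward, concatenate the last term with the second-to-last: mm·ii = mmii, mmii·mm = mmiimm, …
The next term joins mmiimmmmiimmiimmmmiimmmmii and mmiimmmmiimmiimm.

mmiimmmmiimmiimmmmiimmmmiimmiimmmmiimmiimm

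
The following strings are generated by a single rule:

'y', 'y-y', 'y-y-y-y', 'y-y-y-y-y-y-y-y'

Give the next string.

Each string is two copies of the previous one joined by '-'.
Doubling y-y-y-y-y-y-y-y with '-' between the halves:

y-y-y-y-y-y-y-y-y-y-y-y-y-y-y-y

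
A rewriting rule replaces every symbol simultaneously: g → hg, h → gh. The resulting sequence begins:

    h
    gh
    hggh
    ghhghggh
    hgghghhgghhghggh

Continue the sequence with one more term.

Replace each of the 16 characters of hgghghhgghhghggh in place — gh hg hg gh hg gh gh hg hg gh gh hg gh hg hg gh — and concatenate.

ghhghgghhgghghhghgghghhgghhghggh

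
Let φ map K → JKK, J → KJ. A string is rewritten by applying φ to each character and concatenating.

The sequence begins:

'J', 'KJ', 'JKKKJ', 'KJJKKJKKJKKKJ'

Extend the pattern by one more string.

φ(KJJKKJKKJKKKJ) expands symbol-by-symbol to JKK KJ KJ JKK JKK KJ JKK JKK KJ JKK JKK JKK KJ; joining the 13 pieces gives the next term.

JKKKJKJJKKJKKKJJKKJKKKJJKKJKKJKKKJ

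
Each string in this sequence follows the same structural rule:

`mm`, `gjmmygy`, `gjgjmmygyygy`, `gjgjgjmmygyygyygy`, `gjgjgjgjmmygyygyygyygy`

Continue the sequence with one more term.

s(k+1) = gj·s(k)·ygy, so each term gains gj as a prefix and ygy as a suffix.
One more step from gjgjgjgjmmygyygyygyygy gives the answer.

gjgjgjgjgjmmygyygyygyygyygy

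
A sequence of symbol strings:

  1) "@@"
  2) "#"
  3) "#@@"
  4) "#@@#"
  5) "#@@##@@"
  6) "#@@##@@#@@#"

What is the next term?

#@@##@@#@@##@@##@@

This is a Fibonacci-style word recurrence s(k) = s(k−1)·s(k−2): e.g. #·@@ = #@@.
Continuing: #@@##@@#@@# · #@@##@@ gives term 7.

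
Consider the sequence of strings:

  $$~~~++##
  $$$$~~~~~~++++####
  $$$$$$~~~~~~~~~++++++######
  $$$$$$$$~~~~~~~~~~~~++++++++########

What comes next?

$$$$$$$$$$~~~~~~~~~~~~~~~++++++++++##########

The n-th term is 2n $'s then 3n ~'s then 2n +'s then 2n #'s (n = 1, 2, …).
Setting n = 5 gives 10, 15, 10, 10 characters in each block.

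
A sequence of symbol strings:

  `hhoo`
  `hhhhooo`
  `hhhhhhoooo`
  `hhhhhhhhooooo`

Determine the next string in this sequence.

Each string has the form h^{2n} o^{n+1} (n = 1, 2, …).
For the next term, n = 5, so the run lengths are 10, 6.

hhhhhhhhhhoooooo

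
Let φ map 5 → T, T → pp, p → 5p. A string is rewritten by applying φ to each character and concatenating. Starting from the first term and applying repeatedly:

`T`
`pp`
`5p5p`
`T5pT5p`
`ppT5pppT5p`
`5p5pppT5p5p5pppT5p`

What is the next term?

Rewriting the 18 symbols of 5p5pppT5p5p5pppT5p one by one yields T 5p T 5p 5p 5p pp T 5p T 5p T 5p 5p 5p pp T 5p; concatenated:

T5pT5p5p5pppT5pT5pT5p5p5pppT5p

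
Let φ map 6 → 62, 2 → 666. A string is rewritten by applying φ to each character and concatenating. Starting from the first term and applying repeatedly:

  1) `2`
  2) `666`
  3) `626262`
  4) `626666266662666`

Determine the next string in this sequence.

φ(626666266662666) expands symbol-by-symbol to 62 666 62 62 62 62 666 62 62 62 62 666 62 62 62; joining the 15 pieces gives the next term.

626666262626266662626262666626262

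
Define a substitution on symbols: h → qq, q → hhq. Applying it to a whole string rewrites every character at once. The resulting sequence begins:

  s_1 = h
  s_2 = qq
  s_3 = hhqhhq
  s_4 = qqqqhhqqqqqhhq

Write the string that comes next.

hhqhhqhhqhhqqqqqhhqhhqhhqhhqhhqqqqqhhq

Replace each of the 14 characters of qqqqhhqqqqqhhq in place — hhq hhq hhq hhq qq qq hhq hhq hhq hhq hhq qq qq hhq — and concatenate.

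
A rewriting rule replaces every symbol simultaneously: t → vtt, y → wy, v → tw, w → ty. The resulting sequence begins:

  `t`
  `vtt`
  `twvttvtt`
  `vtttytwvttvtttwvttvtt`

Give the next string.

Rewriting the 21 symbols of vtttytwvttvtttwvttvtt one by one yields tw vtt vtt vtt wy vtt ty tw vtt vtt tw vtt vtt vtt ty tw vtt vtt tw vtt vtt; concatenated:

twvttvttvttwyvtttytwvttvtttwvttvttvtttytwvttvtttwvttvtt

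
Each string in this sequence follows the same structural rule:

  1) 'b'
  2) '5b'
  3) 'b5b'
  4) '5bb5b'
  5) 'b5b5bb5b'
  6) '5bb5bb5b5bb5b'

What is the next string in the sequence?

Each term (from the third on) is the two preceding terms concatenated in order: term 3 = b·5b = b5b.
The next term joins b5b5bb5b and 5bb5bb5b5bb5b.

b5b5bb5b5bb5bb5b5bb5b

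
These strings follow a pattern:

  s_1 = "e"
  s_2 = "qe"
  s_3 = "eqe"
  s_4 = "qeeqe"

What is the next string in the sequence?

eqeqeeqe

Each term (from the third on) is the two preceding terms concatenated in order: term 3 = e·qe = eqe.
The next term joins eqe and qeeqe.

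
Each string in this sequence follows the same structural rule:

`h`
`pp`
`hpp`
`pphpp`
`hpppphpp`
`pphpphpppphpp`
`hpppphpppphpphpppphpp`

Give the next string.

Each term (from the third on) is the two preceding terms concatenated in order: term 3 = h·pp = hpp.
So term 8 is pphpphpppphpp·hpppphpppphpphpppphpp.

pphpphpppphpphpppphpppphpphpppphpp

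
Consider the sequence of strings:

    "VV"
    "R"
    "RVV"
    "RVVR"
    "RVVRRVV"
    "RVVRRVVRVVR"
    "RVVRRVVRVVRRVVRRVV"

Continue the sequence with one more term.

Each term (from the third on) is the previous term followed by the one before it: term 3 = R·VV = RVV.
So term 8 is RVVRRVVRVVRRVVRRVV·RVVRRVVRVVR.

RVVRRVVRVVRRVVRRVVRVVRRVVRVVR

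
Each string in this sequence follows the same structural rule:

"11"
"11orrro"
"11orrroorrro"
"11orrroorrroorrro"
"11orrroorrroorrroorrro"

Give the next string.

Every step adds orrro to the end: s(k+1) = s(k)·orrro.
One more step from 11orrroorrroorrroorrro gives the answer.

11orrroorrroorrroorrroorrro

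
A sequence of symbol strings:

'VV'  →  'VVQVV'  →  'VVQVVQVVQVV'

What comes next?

VVQVVQVVQVVQVVQVVQVVQVV

s(k+1) = s(k)·Q·s(k) — each term doubles the last with 'Q' between the halves.
So the next term is two copies of VVQVVQVVQVV with 'Q' between the halves.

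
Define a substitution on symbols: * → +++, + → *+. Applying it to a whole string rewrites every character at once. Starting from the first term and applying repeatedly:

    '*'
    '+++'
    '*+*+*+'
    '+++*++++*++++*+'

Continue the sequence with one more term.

Applying the rule to each of the 15 symbols of +++*++++*++++*+ gives the pieces *+ *+ *+ +++ *+ *+ *+ *+ +++ *+ *+ *+ *+ +++ *+, which concatenate to the answer.

*+*+*++++*+*+*+*++++*+*+*+*++++*+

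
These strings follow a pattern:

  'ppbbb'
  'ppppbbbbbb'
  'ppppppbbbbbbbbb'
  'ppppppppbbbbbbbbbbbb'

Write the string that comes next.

ppppppppppbbbbbbbbbbbbbbb

Term n consists of 2n p's, followed by 3n b's (n = 1, 2, …).
At n = 5 the blocks have lengths 10, 15.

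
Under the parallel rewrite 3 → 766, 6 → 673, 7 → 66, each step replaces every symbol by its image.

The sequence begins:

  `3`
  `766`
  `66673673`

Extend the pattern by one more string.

Apply φ to 66673673 symbol by symbol: 6→673, 6→673, 6→673, 7→66, 3→766, 6→673, 7→66, 3→766; joined: 673 673 673 66 766 673 66 766.

6736736736676667366766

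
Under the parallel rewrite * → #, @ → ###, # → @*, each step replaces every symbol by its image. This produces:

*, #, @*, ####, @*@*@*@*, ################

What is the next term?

Replace each of the 16 characters of ################ in place — @* @* @* @* @* @* @* @* @* @* @* @* @* @* @* @* — and concatenate.

@*@*@*@*@*@*@*@*@*@*@*@*@*@*@*@*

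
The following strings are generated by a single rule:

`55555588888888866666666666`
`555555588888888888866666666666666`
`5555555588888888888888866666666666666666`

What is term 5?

Each string has the form 5^{n+3} 8^{3n} 6^{3n+2}, where the shown terms are n = 3, 4, 5.
Setting n = 7 gives 10, 21, 23 characters in each block.

555555555588888888888888888888866666666666666666666666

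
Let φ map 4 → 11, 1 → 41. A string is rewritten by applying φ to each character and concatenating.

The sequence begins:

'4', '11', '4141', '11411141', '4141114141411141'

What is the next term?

Replace each of the 16 characters of 4141114141411141 in place — 11 41 11 41 41 41 11 41 11 41 11 41 41 41 11 41 — and concatenate.

11411141414111411141114141411141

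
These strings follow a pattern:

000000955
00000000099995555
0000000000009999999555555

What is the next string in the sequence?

Reading off run lengths: 0 runs 6, 9, 12; 9 runs 1, 4, 7; 5 runs 2, 4, 6 — each is linear in n (n = 1, 2, …).
At n = 4 the blocks have lengths 15, 10, 8.

000000000000000999999999955555555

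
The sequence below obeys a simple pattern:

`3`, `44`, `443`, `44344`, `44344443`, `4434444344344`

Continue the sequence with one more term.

443444434434444344443

From term 3 onward, concatenate the last term with the second-to-last: 44·3 = 443, 443·44 = 44344, …
Continuing: 4434444344344 · 44344443 gives term 7.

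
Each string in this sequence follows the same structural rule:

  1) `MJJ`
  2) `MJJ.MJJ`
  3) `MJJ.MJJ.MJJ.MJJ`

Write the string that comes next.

MJJ.MJJ.MJJ.MJJ.MJJ.MJJ.MJJ.MJJ

Each string is two copies of the previous one joined by '.'.
So the next term is two copies of MJJ.MJJ.MJJ.MJJ with '.' between the halves.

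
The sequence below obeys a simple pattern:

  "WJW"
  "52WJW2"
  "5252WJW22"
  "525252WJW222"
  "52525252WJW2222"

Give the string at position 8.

52525252525252WJW2222222

Each term wraps the previous one in 52 on the left and 2 on the right.
From 52525252WJW2222, 3 further steps: 52525252WJW2222 → 5252525252WJW22222 → 525252525252WJW222222 → (answer).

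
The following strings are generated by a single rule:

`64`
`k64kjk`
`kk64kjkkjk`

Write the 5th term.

Each term wraps the previous one in k on the left and kjk on the right.
From kk64kjkkjk, 2 further steps: kk64kjkkjk → kkk64kjkkjkkjk → (answer).

kkkk64kjkkjkkjkkjk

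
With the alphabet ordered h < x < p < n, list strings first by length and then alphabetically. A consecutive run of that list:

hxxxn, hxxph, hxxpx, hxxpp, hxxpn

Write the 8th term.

hxxnp

Continuing the enumeration 3 steps past hxxpn: hxxpn → hxxnh → hxxnx → (answer).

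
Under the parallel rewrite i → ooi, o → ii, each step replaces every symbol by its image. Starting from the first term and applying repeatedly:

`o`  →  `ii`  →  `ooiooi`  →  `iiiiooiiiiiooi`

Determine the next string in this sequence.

φ(iiiiooiiiiiooi) expands symbol-by-symbol to ooi ooi ooi ooi ii ii ooi ooi ooi ooi ooi ii ii ooi; joining the 14 pieces gives the next term.

ooiooiooiooiiiiiooiooiooiooiooiiiiiooi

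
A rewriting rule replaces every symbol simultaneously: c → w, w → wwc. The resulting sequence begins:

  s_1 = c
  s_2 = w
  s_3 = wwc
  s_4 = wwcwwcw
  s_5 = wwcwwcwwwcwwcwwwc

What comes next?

wwcwwcwwwcwwcwwwcwwcwwcwwwcwwcwwwcwwcwwcw

Applying the rule to each of the 17 symbols of wwcwwcwwwcwwcwwwc gives the pieces wwc wwc w wwc wwc w wwc wwc wwc w wwc wwc w wwc wwc wwc w, which concatenate to the answer.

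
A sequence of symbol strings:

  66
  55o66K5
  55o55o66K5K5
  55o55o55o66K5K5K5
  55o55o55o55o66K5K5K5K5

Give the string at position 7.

s(k+1) = 55o·s(k)·K5, so each term gains 55o as a prefix and K5 as a suffix.
From 55o55o55o55o66K5K5K5K5, 2 further steps: 55o55o55o55o66K5K5K5K5 → 55o55o55o55o55o66K5K5K5K5K5 → (answer).

55o55o55o55o55o55o66K5K5K5K5K5K5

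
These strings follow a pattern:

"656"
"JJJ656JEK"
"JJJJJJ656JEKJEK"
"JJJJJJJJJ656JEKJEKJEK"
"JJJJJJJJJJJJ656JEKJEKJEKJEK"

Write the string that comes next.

Every step adds JJJ to the front and JEK to the end of the previous string.
Applying this once more to JJJJJJJJJJJJ656JEKJEKJEKJEK:

JJJJJJJJJJJJJJJ656JEKJEKJEKJEKJEK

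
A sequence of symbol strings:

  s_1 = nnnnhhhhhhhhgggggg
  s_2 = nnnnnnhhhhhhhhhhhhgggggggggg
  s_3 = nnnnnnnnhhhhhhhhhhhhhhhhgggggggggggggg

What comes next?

nnnnnnnnnnhhhhhhhhhhhhhhhhhhhhgggggggggggggggggg

Each string has the form n^{2n} h^{4n} g^{4n-2}, where the shown terms are n = 2, 3, 4.
For the next term, n = 5, so the run lengths are 10, 20, 18.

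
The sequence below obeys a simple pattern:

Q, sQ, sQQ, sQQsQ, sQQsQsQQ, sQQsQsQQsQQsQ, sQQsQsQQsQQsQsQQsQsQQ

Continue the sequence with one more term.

From term 3 onward, concatenate the last term with the second-to-last: sQ·Q = sQQ, sQQ·sQ = sQQsQ, …
Continuing: sQQsQsQQsQQsQsQQsQsQQ · sQQsQsQQsQQsQ gives term 8.

sQQsQsQQsQQsQsQQsQsQQsQQsQsQQsQQsQ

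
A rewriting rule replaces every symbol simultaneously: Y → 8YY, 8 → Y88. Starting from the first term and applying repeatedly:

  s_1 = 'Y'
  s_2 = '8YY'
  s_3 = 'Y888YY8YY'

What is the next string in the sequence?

8YYY88Y88Y888YY8YYY888YY8YY

Rewriting each symbol of Y888YY8YY: Y→8YY, 8→Y88, 8→Y88, 8→Y88, Y→8YY, Y→8YY, 8→Y88, Y→8YY, Y→8YY, which concatenates to 8YY Y88 Y88 Y88 8YY 8YY Y88 8YY 8YY.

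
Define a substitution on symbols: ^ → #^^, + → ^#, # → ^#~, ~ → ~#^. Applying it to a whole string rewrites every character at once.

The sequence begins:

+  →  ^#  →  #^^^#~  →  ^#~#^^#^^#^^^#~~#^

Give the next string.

#^^^#~~#^^#~#^^#^^^#~#^^#^^^#~#^^#^^#^^^#~~#^~#^^#~#^^

Applying the rule to each of the 18 symbols of ^#~#^^#^^#^^^#~~#^ gives the pieces #^^ ^#~ ~#^ ^#~ #^^ #^^ ^#~ #^^ #^^ ^#~ #^^ #^^ #^^ ^#~ ~#^ ~#^ ^#~ #^^, which concatenate to the answer.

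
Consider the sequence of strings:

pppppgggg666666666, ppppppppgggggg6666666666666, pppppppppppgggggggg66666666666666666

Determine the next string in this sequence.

ppppppppppppppgggggggggg666666666666666666666

The n-th term is 3n-1 p's then 2n g's then 4n+1 6's, where the shown terms are n = 2, 3, 4.
Setting n = 5 gives 14, 10, 21 characters in each block.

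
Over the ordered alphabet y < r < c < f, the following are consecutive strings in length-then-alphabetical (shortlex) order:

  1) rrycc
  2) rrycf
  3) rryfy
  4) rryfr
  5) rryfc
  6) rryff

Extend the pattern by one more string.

rrryy

Treat rryff as a base-4 numeral over the given alphabet and add one, carrying through any trailing f's.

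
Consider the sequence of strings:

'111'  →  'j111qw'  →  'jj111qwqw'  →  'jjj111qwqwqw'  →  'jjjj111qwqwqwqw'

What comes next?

Every step adds j to the front and qw to the end of the previous string.
Applying this once more to jjjj111qwqwqwqw:

jjjjj111qwqwqwqwqw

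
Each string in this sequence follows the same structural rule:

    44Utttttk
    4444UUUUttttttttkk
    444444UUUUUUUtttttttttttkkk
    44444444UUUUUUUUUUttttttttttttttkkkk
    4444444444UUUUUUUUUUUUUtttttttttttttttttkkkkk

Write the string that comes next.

444444444444UUUUUUUUUUUUUUUUttttttttttttttttttttkkkkkk

The n-th term is 2n 4's then 3n-2 U's then 3n+2 t's then n k's (n = 1, 2, …).
At n = 6 the blocks have lengths 12, 16, 20, 6.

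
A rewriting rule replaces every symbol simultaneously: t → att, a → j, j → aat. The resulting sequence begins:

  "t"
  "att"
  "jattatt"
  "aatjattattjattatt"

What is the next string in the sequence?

φ(aatjattattjattatt) expands symbol-by-symbol to j j att aat j att att j att att aat j att att j att att; joining the 17 pieces gives the next term.

jjattaatjattattjattattaatjattattjattatt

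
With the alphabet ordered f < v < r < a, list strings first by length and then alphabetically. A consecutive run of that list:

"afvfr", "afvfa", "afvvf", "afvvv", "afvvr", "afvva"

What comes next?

The successor of afvva increments the rightmost position that isn't already a and resets every position after it to f.

afvrf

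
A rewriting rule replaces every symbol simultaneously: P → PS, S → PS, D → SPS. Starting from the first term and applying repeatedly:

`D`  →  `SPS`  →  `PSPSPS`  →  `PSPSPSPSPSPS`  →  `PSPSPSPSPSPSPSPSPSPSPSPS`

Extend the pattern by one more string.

Replace each of the 24 characters of PSPSPSPSPSPSPSPSPSPSPSPS in place — PS PS PS PS PS PS PS PS PS PS PS PS PS PS PS PS PS PS PS PS PS PS PS PS — and concatenate.

PSPSPSPSPSPSPSPSPSPSPSPSPSPSPSPSPSPSPSPSPSPSPSPS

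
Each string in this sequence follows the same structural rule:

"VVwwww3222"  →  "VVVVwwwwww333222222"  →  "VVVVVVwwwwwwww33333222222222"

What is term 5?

Reading off run lengths: V runs 2, 4, 6; w runs 4, 6, 8; 3 runs 1, 3, 5; 2 runs 3, 6, 9 — each is linear in n (n = 1, 2, …).
Setting n = 5 gives 10, 12, 9, 15 characters in each block.

VVVVVVVVVVwwwwwwwwwwww333333333222222222222222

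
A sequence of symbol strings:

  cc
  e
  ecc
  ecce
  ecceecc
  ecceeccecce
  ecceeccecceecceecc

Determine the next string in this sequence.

ecceeccecceecceeccecceeccecce

Each term (from the third on) is the previous term followed by the one before it: term 3 = e·cc = ecc.
The next term joins ecceeccecceecceecc and ecceeccecce.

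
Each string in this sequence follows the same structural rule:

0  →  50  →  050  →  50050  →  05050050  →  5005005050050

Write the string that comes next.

050500505005005050050

This is a Fibonacci-style word recurrence s(k) = s(k−2)·s(k−1): e.g. 0·50 = 050.
So term 7 is 05050050·5005005050050.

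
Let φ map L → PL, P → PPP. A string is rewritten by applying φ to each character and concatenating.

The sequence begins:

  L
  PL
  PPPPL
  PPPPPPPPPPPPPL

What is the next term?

Replace each of the 14 characters of PPPPPPPPPPPPPL in place — PPP PPP PPP PPP PPP PPP PPP PPP PPP PPP PPP PPP PPP PL — and concatenate.

PPPPPPPPPPPPPPPPPPPPPPPPPPPPPPPPPPPPPPPPL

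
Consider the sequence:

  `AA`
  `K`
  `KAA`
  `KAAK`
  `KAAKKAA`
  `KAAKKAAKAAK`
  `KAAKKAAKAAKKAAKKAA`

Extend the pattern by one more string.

KAAKKAAKAAKKAAKKAAKAAKKAAKAAK

This is a Fibonacci-style word recurrence s(k) = s(k−1)·s(k−2): e.g. K·AA = KAA.
Continuing: KAAKKAAKAAKKAAKKAA · KAAKKAAKAAK gives term 8.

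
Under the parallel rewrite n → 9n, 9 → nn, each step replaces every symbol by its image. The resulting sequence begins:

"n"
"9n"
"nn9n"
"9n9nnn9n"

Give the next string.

nn9nnn9n9n9nnn9n

Rewriting each symbol of 9n9nnn9n: 9→nn, n→9n, 9→nn, n→9n, n→9n, n→9n, 9→nn, n→9n, which concatenates to nn 9n nn 9n 9n 9n nn 9n.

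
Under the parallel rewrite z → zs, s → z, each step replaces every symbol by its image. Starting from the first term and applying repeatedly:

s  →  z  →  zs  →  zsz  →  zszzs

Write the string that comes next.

Apply φ to zszzs symbol by symbol: z→zs, s→z, z→zs, z→zs, s→z; joined: zs z zs zs z.

zszzszsz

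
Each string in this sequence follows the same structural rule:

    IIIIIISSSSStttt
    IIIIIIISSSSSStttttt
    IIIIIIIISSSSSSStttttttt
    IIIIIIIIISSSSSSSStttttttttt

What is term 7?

IIIIIIIIIIIISSSSSSSSSSStttttttttttttttt

Term n consists of n+3 I's, followed by n+2 S's, followed by 2n-2 t's, where the shown terms are n = 3, 4, 5, 6.
At n = 9 the blocks have lengths 12, 11, 16.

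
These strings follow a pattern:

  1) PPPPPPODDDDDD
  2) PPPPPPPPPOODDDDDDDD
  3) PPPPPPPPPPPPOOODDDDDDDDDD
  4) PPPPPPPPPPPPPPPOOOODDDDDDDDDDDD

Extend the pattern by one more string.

Each string has the form P^{3n} O^{n-1} D^{2n+2}, where the shown terms are n = 2, 3, 4, 5.
At n = 6 the blocks have lengths 18, 5, 14.

PPPPPPPPPPPPPPPPPPOOOOODDDDDDDDDDDDDD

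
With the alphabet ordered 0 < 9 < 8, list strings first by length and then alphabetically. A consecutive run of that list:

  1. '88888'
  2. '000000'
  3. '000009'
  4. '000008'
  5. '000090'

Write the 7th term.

000098

Advancing 2 positions from 000090 through 000090 → 000099 reaches term 7.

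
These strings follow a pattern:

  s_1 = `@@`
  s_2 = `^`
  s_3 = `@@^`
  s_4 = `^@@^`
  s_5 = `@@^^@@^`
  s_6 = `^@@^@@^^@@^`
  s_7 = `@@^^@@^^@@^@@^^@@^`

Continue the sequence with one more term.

^@@^@@^^@@^@@^^@@^^@@^@@^^@@^

From term 3 onward, concatenate the second-to-last term with the last: @@·^ = @@^, ^·@@^ = ^@@^, …
So term 8 is ^@@^@@^^@@^·@@^^@@^^@@^@@^^@@^.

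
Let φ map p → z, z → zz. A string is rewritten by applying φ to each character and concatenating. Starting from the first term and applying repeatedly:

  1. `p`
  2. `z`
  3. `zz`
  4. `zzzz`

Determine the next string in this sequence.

zzzzzzzz

Apply φ to zzzz symbol by symbol: z→zz, z→zz, z→zz, z→zz; joined: zz zz zz zz.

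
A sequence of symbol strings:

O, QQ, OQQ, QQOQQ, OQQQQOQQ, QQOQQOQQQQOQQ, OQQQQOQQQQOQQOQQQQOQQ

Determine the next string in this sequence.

This is a Fibonacci-style word recurrence s(k) = s(k−2)·s(k−1): e.g. O·QQ = OQQ.
The next term joins QQOQQOQQQQOQQ and OQQQQOQQQQOQQOQQQQOQQ.

QQOQQOQQQQOQQOQQQQOQQQQOQQOQQQQOQQ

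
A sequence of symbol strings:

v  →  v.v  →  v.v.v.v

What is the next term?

Every step duplicates the string with '.' between the halves.
Doubling v.v.v.v with '.' between the halves:

v.v.v.v.v.v.v.v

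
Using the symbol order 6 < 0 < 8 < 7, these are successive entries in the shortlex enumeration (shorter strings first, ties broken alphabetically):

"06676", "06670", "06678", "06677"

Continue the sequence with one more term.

Treat 06677 as a base-4 numeral over the given alphabet and add one, carrying through any trailing 7's.

06066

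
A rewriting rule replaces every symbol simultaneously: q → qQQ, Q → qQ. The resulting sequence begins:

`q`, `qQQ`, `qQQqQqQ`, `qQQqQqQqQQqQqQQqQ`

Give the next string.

φ(qQQqQqQqQQqQqQQqQ) expands symbol-by-symbol to qQQ qQ qQ qQQ qQ qQQ qQ qQQ qQ qQ qQQ qQ qQQ qQ qQ qQQ qQ; joining the 17 pieces gives the next term.

qQQqQqQqQQqQqQQqQqQQqQqQqQQqQqQQqQqQqQQqQ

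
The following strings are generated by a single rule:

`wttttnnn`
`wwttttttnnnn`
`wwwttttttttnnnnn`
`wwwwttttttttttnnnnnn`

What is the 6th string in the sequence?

Each string has the form w^{n-1} t^{2n} n^{n+1}, where the shown terms are n = 2, 3, 4, 5.
At n = 7 the blocks have lengths 6, 14, 8.

wwwwwwttttttttttttttnnnnnnnn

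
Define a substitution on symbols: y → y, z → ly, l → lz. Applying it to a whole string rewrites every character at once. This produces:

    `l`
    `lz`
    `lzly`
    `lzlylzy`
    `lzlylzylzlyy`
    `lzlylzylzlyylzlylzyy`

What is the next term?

Rewriting the 20 symbols of lzlylzylzlyylzlylzyy one by one yields lz ly lz y lz ly y lz ly lz y y lz ly lz y lz ly y y; concatenated:

lzlylzylzlyylzlylzyylzlylzylzlyyy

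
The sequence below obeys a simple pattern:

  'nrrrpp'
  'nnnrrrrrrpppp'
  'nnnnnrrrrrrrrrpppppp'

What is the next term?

The n-th term is 2n-1 n's then 3n r's then 2n p's (n = 1, 2, …).
Setting n = 4 gives 7, 12, 8 characters in each block.

nnnnnnnrrrrrrrrrrrrpppppppp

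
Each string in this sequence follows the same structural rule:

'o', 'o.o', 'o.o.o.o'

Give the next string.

s(k+1) = s(k)·.·s(k) — each term doubles the last with '.' between the halves.
Doubling o.o.o.o with '.' between the halves:

o.o.o.o.o.o.o.o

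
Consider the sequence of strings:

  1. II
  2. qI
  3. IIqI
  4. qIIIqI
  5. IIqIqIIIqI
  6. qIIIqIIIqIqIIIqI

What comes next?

From term 3 onward, concatenate the second-to-last term with the last: II·qI = IIqI, qI·IIqI = qIIIqI, …
The next term joins IIqIqIIIqI and qIIIqIIIqIqIIIqI.

IIqIqIIIqIqIIIqIIIqIqIIIqI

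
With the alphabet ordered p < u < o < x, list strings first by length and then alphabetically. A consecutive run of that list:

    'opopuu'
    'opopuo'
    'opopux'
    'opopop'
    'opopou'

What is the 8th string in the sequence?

Advancing 3 positions from opopou through opopou → opopoo → opopox reaches term 8.

opopxp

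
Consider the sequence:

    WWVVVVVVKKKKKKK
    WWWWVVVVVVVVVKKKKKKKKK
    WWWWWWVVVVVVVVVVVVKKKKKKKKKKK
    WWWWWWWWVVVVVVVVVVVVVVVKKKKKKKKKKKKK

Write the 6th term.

WWWWWWWWWWWWVVVVVVVVVVVVVVVVVVVVVKKKKKKKKKKKKKKKKK

Term n consists of 2n-2 W's, followed by 3n V's, followed by 2n+3 K's, where the shown terms are n = 2, 3, 4, 5.
At n = 7 the blocks have lengths 12, 21, 17.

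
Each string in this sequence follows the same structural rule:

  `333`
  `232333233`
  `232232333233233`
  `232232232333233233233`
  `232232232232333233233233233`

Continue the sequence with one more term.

s(k+1) = 232·s(k)·233, so each term gains 232 as a prefix and 233 as a suffix.
Applying this once more to 232232232232333233233233233:

232232232232232333233233233233233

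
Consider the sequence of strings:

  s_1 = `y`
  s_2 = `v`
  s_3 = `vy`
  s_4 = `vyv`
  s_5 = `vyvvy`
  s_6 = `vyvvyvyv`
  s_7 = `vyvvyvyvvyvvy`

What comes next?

vyvvyvyvvyvvyvyvvyvyv

From term 3 onward, concatenate the last term with the second-to-last: v·y = vy, vy·v = vyv, …
The next term joins vyvvyvyvvyvvy and vyvvyvyv.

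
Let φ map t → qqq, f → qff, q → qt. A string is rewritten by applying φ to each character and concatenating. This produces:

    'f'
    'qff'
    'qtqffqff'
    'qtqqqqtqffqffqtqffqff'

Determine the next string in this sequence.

Rewriting the 21 symbols of qtqqqqtqffqffqtqffqff one by one yields qt qqq qt qt qt qt qqq qt qff qff qt qff qff qt qqq qt qff qff qt qff qff; concatenated:

qtqqqqtqtqtqtqqqqtqffqffqtqffqffqtqqqqtqffqffqtqffqff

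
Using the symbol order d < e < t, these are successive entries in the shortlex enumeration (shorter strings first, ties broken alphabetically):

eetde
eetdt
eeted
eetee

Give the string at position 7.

eette

Continuing the enumeration 3 steps past eetee: eetee → eetet → eettd → (answer).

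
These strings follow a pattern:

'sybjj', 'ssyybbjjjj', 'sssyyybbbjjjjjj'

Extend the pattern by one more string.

ssssyyyybbbbjjjjjjjj

The n-th term is n s's then n y's then n b's then 2n j's (n = 1, 2, …).
At n = 4 the blocks have lengths 4, 4, 4, 8.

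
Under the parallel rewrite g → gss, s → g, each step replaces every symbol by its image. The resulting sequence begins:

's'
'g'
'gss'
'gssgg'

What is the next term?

Apply φ to gssgg symbol by symbol: g→gss, s→g, s→g, g→gss, g→gss; joined: gss g g gss gss.

gssgggssgss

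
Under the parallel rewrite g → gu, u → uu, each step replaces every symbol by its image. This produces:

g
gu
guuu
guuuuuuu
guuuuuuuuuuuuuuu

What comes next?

guuuuuuuuuuuuuuuuuuuuuuuuuuuuuuu

φ(guuuuuuuuuuuuuuu) expands symbol-by-symbol to gu uu uu uu uu uu uu uu uu uu uu uu uu uu uu uu; joining the 16 pieces gives the next term.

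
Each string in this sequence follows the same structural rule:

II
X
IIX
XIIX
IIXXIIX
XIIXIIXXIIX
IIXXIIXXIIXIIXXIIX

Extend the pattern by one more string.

Each term (from the third on) is the two preceding terms concatenated in order: term 3 = II·X = IIX.
So term 8 is XIIXIIXXIIX·IIXXIIXXIIXIIXXIIX.

XIIXIIXXIIXIIXXIIXXIIXIIXXIIX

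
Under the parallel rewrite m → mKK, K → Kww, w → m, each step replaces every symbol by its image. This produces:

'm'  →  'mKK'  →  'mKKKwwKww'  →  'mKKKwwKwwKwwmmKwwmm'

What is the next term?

mKKKwwKwwKwwmmKwwmmKwwmmmKKmKKKwwmmmKKmKK

Replace each of the 19 characters of mKKKwwKwwKwwmmKwwmm in place — mKK Kww Kww Kww m m Kww m m Kww m m mKK mKK Kww m m mKK mKK — and concatenate.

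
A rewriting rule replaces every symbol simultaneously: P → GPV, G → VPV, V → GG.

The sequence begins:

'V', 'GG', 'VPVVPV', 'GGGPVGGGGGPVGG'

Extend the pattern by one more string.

VPVVPVVPVGPVGGVPVVPVVPVVPVVPVGPVGGVPVVPV

Applying the rule to each of the 14 symbols of GGGPVGGGGGPVGG gives the pieces VPV VPV VPV GPV GG VPV VPV VPV VPV VPV GPV GG VPV VPV, which concatenate to the answer.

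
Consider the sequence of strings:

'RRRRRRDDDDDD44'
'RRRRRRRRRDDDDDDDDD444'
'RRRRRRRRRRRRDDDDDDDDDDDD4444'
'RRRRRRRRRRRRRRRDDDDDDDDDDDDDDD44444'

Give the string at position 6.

RRRRRRRRRRRRRRRRRRRRRDDDDDDDDDDDDDDDDDDDDD4444444

Each string has the form R^{3n} D^{3n} 4^{n}, where the shown terms are n = 2, 3, 4, 5.
At n = 7 the blocks have lengths 21, 21, 7.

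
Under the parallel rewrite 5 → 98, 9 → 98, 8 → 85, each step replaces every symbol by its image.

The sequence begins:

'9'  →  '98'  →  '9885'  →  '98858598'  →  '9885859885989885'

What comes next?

Rewriting the 16 symbols of 9885859885989885 one by one yields 98 85 85 98 85 98 98 85 85 98 98 85 98 85 85 98; concatenated:

98858598859898858598988598858598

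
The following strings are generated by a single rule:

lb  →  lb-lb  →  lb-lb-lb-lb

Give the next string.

Every step duplicates the string with '-' between the halves.
So the next term is two copies of lb-lb-lb-lb with '-' between the halves.

lb-lb-lb-lb-lb-lb-lb-lb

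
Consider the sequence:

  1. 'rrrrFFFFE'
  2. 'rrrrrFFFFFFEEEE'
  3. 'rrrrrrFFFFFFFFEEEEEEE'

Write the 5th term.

rrrrrrrrFFFFFFFFFFFFEEEEEEEEEEEEE

The n-th term is n+3 r's then 2n+2 F's then 3n-2 E's (n = 1, 2, …).
At n = 5 the blocks have lengths 8, 12, 13.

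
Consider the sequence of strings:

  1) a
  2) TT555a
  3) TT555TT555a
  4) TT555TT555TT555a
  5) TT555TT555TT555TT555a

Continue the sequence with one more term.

TT555TT555TT555TT555TT555a

Every step adds TT555 at the front: s(k+1) = TT555·s(k).
So the next term is TT555·TT555TT555TT555TT555a.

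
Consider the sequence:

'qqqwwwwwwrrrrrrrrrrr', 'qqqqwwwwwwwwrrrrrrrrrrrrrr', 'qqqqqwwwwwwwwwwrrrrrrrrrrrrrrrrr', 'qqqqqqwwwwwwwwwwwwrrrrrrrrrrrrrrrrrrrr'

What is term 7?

qqqqqqqqqwwwwwwwwwwwwwwwwwwrrrrrrrrrrrrrrrrrrrrrrrrrrrrr

Term n consists of n q's, followed by 2n w's, followed by 3n+2 r's, where the shown terms are n = 3, 4, 5, 6.
For term 7, n = 9, so the run lengths are 9, 18, 29.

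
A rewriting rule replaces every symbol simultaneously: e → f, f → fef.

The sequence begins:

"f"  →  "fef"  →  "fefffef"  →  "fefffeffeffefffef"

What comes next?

fefffeffeffefffeffefffeffefffeffeffefffef

Replace each of the 17 characters of fefffeffeffefffef in place — fef f fef fef fef f fef fef f fef fef f fef fef fef f fef — and concatenate.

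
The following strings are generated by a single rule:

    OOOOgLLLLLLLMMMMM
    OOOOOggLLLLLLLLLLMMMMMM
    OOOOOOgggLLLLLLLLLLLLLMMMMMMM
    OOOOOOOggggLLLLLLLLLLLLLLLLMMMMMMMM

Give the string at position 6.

OOOOOOOOOggggggLLLLLLLLLLLLLLLLLLLLLLMMMMMMMMMM

The n-th term is n+2 O's then n-1 g's then 3n+1 L's then n+3 M's, where the shown terms are n = 2, 3, 4, 5.
For term 6, n = 7, so the run lengths are 9, 6, 22, 10.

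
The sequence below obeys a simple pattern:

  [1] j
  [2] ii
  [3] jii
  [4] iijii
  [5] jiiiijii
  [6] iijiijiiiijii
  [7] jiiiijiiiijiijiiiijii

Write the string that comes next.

Each term (from the third on) is the two preceding terms concatenated in order: term 3 = j·ii = jii.
So term 8 is iijiijiiiijii·jiiiijiiiijiijiiiijii.

iijiijiiiijiijiiiijiiiijiijiiiijii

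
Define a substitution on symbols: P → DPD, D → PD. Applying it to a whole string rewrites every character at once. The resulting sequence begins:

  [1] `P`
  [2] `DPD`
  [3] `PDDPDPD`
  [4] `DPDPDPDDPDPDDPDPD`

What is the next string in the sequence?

PDDPDPDDPDPDDPDPDPDDPDPDDPDPDPDDPDPDDPDPD

φ(DPDPDPDDPDPDDPDPD) expands symbol-by-symbol to PD DPD PD DPD PD DPD PD PD DPD PD DPD PD PD DPD PD DPD PD; joining the 17 pieces gives the next term.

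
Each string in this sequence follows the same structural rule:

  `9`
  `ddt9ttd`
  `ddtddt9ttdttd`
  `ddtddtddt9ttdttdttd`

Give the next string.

Every step adds ddt to the front and ttd to the end of the previous string.
One more step from ddtddtddt9ttdttdttd gives the answer.

ddtddtddtddt9ttdttdttdttd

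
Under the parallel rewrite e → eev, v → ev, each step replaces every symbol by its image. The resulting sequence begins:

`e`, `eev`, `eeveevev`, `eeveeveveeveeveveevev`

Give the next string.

φ(eeveeveveeveeveveevev) expands symbol-by-symbol to eev eev ev eev eev ev eev ev eev eev ev eev eev ev eev ev eev eev ev eev ev; joining the 21 pieces gives the next term.

eeveeveveeveeveveeveveeveeveveeveeveveeveveeveeveveevev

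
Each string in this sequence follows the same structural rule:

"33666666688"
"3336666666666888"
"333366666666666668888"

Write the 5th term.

Reading off run lengths: 3 runs 2, 3, 4; 6 runs 7, 10, 13; 8 runs 2, 3, 4 — each is linear in n, where the shown terms are n = 2, 3, 4.
For term 5, n = 6, so the run lengths are 6, 19, 6.

3333336666666666666666666888888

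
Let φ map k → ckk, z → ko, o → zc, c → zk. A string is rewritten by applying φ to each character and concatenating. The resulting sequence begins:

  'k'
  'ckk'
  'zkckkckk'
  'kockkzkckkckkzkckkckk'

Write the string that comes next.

Applying the rule to each of the 21 symbols of kockkzkckkckkzkckkckk gives the pieces ckk zc zk ckk ckk ko ckk zk ckk ckk zk ckk ckk ko ckk zk ckk ckk zk ckk ckk, which concatenate to the answer.

ckkzczkckkckkkockkzkckkckkzkckkckkkockkzkckkckkzkckkckk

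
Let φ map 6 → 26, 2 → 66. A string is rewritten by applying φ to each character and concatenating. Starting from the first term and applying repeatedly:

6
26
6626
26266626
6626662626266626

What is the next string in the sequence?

Rewriting the 16 symbols of 6626662626266626 one by one yields 26 26 66 26 26 26 66 26 66 26 66 26 26 26 66 26; concatenated:

26266626262666266626662626266626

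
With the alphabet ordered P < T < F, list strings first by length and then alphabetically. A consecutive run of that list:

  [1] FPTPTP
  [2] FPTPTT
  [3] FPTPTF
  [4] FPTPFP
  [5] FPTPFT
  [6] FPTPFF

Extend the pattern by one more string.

Find the rightmost character of FPTPFF below F, bump it to the next letter, and reset everything to its right to P.

FPTTPP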